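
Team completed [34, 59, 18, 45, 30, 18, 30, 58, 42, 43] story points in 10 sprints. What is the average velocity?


Formula: Avg velocity = Total points / Number of sprints
Points: [34, 59, 18, 45, 30, 18, 30, 58, 42, 43]
Sum = 34 + 59 + 18 + 45 + 30 + 18 + 30 + 58 + 42 + 43 = 377
Avg velocity = 377 / 10 = 37.7 points/sprint

37.7 points/sprint


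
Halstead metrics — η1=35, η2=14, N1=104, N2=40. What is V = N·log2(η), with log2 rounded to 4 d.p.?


Formula: V = N * log2(η), where N = N1 + N2 and η = η1 + η2
η = 35 + 14 = 49
N = 104 + 40 = 144
log2(49) ≈ 5.6147
V = 144 * 5.6147 = 808.52

808.52


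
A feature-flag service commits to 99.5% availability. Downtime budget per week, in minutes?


Formula: allowed downtime = period * (100 - SLA) / 100
Period (week) = 10080 minutes
Unavailability fraction = (100 - 99.5) / 100
Allowed downtime = 10080 * (100 - 99.5) / 100
Allowed downtime = 50.4 minutes

50.4 minutes


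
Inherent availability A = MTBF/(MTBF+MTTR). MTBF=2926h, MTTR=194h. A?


Availability = MTBF / (MTBF + MTTR)
Availability = 2926 / (2926 + 194)
Availability = 2926 / 3120
Availability = 93.7821%

93.7821%


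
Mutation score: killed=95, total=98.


Mutation score = killed / total * 100
Mutation score = 95 / 98 * 100
Mutation score = 96.94%

96.94%


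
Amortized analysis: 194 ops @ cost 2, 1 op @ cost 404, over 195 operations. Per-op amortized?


Formula: Amortized cost = Total cost / Operations
Total cost = (194 * 2) + (1 * 404)
Total cost = 388 + 404 = 792
Amortized = 792 / 195 = 4.0615

4.0615


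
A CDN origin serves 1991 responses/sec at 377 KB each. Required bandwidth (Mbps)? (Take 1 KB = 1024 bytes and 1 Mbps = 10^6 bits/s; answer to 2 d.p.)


Formula: Mbps = payload_bytes * RPS * 8 / 1e6
Payload per request = 377 KB = 377 * 1024 = 386048 bytes
Total bytes/sec = 386048 * 1991 = 768621568
Total bits/sec = 768621568 * 8 = 6148972544
Mbps = 6148972544 / 1e6 = 6148.97

6148.97 Mbps


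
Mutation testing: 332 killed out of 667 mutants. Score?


Mutation score = killed / total * 100
Mutation score = 332 / 667 * 100
Mutation score = 49.78%

49.78%


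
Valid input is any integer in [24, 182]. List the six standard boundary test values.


Range: [24, 182]
Boundaries: just below min, min, min+1, max-1, max, just above max
Values: [23, 24, 25, 181, 182, 183]

[23, 24, 25, 181, 182, 183]


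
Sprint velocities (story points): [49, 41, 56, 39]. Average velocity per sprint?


Formula: Avg velocity = Total points / Number of sprints
Points: [49, 41, 56, 39]
Sum = 49 + 41 + 56 + 39 = 185
Avg velocity = 185 / 4 = 46.25 points/sprint

46.25 points/sprint


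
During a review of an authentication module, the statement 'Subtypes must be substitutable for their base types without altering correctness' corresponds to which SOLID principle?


This describes the Liskov Substitution Principle (LSP)

Liskov Substitution Principle (LSP)


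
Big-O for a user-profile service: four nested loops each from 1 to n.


Reasoning: four levels of nesting
Complexity: O(n^4)

O(n^4)


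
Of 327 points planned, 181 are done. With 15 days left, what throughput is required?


Formula: Required rate = Remaining points / Days left
Remaining = 327 - 181 = 146 points
Required rate = 146 / 15 = 9.73 points/day

9.73 points/day


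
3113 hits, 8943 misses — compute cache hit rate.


Formula: hit rate = hits / (hits + misses) * 100
hit rate = 3113 / (3113 + 8943) * 100
hit rate = 3113 / 12056 * 100
hit rate = 25.82%

25.82%


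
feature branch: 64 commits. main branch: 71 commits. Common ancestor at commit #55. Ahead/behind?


Common ancestor: commit #55
feature commits after divergence: 64 - 55 = 9
main commits after divergence: 71 - 55 = 16
feature is 9 commits ahead of main
main is 16 commits ahead of feature

feature ahead: 9, main ahead: 16


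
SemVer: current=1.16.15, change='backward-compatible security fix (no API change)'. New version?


Current: 1.16.15
Change category: 'backward-compatible security fix (no API change)' → patch bump
SemVer rule: patch bump → increment PATCH (MAJOR and MINOR unchanged)
New: 1.16.16

1.16.16


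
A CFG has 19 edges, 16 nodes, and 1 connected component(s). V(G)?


Formula: V(G) = E - N + 2P
V(G) = 19 - 16 + 2*1
V(G) = 3 + 2
V(G) = 5

5


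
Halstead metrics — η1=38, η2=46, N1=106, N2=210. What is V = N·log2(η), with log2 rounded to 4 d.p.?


Formula: V = N * log2(η), where N = N1 + N2 and η = η1 + η2
η = 38 + 46 = 84
N = 106 + 210 = 316
log2(84) ≈ 6.3923
V = 316 * 6.3923 = 2019.97

2019.97


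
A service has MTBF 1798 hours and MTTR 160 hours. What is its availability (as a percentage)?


Availability = MTBF / (MTBF + MTTR)
Availability = 1798 / (1798 + 160)
Availability = 1798 / 1958
Availability = 91.8284%

91.8284%


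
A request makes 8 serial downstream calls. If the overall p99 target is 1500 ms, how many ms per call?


Formula: per_stage = total_budget / stages
per_stage = 1500 / 8
per_stage = 187.5 ms

187.5 ms


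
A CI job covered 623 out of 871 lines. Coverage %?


Coverage = covered / total * 100
Coverage = 623 / 871 * 100
Coverage = 71.53%

71.53%


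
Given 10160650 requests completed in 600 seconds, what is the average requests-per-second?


Formula: throughput = requests / seconds
throughput = 10160650 / 600
throughput = 16934.42 requests/second

16934.42 requests/second


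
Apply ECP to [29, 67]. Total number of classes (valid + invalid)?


Valid range: [29, 67]
Class 1: x < 29 — invalid
Class 2: 29 ≤ x ≤ 67 — valid
Class 3: x > 67 — invalid
Total equivalence classes: 3

3 equivalence classes


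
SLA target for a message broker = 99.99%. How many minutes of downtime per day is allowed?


Formula: allowed downtime = period * (100 - SLA) / 100
Period (day) = 1440 minutes
Unavailability fraction = (100 - 99.99) / 100
Allowed downtime = 1440 * (100 - 99.99) / 100
Allowed downtime = 0.144 minutes

0.144 minutes


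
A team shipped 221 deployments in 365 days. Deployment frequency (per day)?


Formula: deployments per day = releases / days
= 221 / 365
= 0.605 deploys/day
(equivalently, 4.24 deploys/week)

0.605 deploys/day


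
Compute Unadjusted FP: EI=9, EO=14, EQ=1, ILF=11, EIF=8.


UFP = EI*4 + EO*5 + EQ*4 + ILF*10 + EIF*7
UFP = 9*4 + 14*5 + 1*4 + 11*10 + 8*7
UFP = 36 + 70 + 4 + 110 + 56
UFP = 276

276


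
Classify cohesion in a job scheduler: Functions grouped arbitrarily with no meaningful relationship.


Reasoning: Worst: random grouping
Type: Coincidental cohesion

Coincidental cohesion


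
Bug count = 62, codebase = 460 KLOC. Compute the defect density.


Defect density = defects / KLOC
Defect density = 62 / 460
Defect density = 0.135 defects/KLOC

0.135 defects/KLOC


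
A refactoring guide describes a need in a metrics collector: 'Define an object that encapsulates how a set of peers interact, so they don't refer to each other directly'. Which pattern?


This matches the Mediator pattern

Mediator


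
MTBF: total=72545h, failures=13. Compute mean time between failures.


Formula: MTBF = Total operating time / Number of failures
MTBF = 72545 / 13
MTBF = 5580.38 hours

5580.38 hours


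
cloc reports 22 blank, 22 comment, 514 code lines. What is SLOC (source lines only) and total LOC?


Total LOC = blank + comment + code
Total LOC = 22 + 22 + 514 = 558
SLOC (source only) = code = 514

Total LOC: 558, SLOC: 514


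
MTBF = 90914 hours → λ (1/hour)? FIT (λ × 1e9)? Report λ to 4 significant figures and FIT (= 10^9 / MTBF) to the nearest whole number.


Formula: λ = 1 / MTBF; FIT = λ × 1e9 = 1e9 / MTBF
λ = 1 / 90914 ≈ 1.100e-05 failures/hour
FIT = 1e9 / 90914 ≈ 10999 failures per 1e9 hours (nearest whole number)

λ = 1.100e-05 /h, FIT = 10999


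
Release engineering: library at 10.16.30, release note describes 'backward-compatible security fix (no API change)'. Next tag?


Current: 10.16.30
Change category: 'backward-compatible security fix (no API change)' → patch bump
SemVer rule: patch bump → increment PATCH (MAJOR and MINOR unchanged)
New: 10.16.31

10.16.31


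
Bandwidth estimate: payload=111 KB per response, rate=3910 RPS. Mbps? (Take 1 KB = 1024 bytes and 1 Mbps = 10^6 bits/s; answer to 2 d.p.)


Formula: Mbps = payload_bytes * RPS * 8 / 1e6
Payload per request = 111 KB = 111 * 1024 = 113664 bytes
Total bytes/sec = 113664 * 3910 = 444426240
Total bits/sec = 444426240 * 8 = 3555409920
Mbps = 3555409920 / 1e6 = 3555.41

3555.41 Mbps


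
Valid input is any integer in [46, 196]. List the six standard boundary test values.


Range: [46, 196]
Boundaries: just below min, min, min+1, max-1, max, just above max
Values: [45, 46, 47, 195, 196, 197]

[45, 46, 47, 195, 196, 197]


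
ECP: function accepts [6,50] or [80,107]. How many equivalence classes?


Valid ranges: [6,50] and [80,107]
Class 1: x < 6 — invalid
Class 2: 6 ≤ x ≤ 50 — valid
Class 3: 50 < x < 80 — invalid (gap between ranges)
Class 4: 80 ≤ x ≤ 107 — valid
Class 5: x > 107 — invalid
Total equivalence classes: 5

5 equivalence classes


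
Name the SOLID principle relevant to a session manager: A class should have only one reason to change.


This describes the Single Responsibility Principle (SRP)

Single Responsibility Principle (SRP)


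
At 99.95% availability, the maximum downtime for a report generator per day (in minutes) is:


Formula: allowed downtime = period * (100 - SLA) / 100
Period (day) = 1440 minutes
Unavailability fraction = (100 - 99.95) / 100
Allowed downtime = 1440 * (100 - 99.95) / 100
Allowed downtime = 0.72 minutes

0.72 minutes


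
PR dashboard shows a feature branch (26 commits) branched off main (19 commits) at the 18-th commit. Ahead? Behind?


Common ancestor: commit #18
feature commits after divergence: 26 - 18 = 8
main commits after divergence: 19 - 18 = 1
feature is 8 commits ahead of main
main is 1 commits ahead of feature

feature ahead: 8, main ahead: 1


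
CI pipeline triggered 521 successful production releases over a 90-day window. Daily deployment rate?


Formula: deployments per day = releases / days
= 521 / 90
= 5.789 deploys/day
(equivalently, 40.52 deploys/week)

5.789 deploys/day


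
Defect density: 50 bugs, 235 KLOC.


Defect density = defects / KLOC
Defect density = 50 / 235
Defect density = 0.213 defects/KLOC

0.213 defects/KLOC


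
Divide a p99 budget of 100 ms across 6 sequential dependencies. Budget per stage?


Formula: per_stage = total_budget / stages
per_stage = 100 / 6
per_stage = 16.67 ms

16.67 ms


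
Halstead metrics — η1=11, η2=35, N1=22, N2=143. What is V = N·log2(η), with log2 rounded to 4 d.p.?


Formula: V = N * log2(η), where N = N1 + N2 and η = η1 + η2
η = 11 + 35 = 46
N = 22 + 143 = 165
log2(46) ≈ 5.5236
V = 165 * 5.5236 = 911.39

911.39


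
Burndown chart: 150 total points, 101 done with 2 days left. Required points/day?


Formula: Required rate = Remaining points / Days left
Remaining = 150 - 101 = 49 points
Required rate = 49 / 2 = 24.5 points/day

24.5 points/day


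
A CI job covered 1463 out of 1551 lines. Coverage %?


Coverage = covered / total * 100
Coverage = 1463 / 1551 * 100
Coverage = 94.33%

94.33%


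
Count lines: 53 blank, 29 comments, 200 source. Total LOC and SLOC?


Total LOC = blank + comment + code
Total LOC = 53 + 29 + 200 = 282
SLOC (source only) = code = 200

Total LOC: 282, SLOC: 200


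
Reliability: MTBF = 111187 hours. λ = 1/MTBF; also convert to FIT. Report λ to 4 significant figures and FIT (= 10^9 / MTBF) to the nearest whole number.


Formula: λ = 1 / MTBF; FIT = λ × 1e9 = 1e9 / MTBF
λ = 1 / 111187 ≈ 8.994e-06 failures/hour
FIT = 1e9 / 111187 ≈ 8994 failures per 1e9 hours (nearest whole number)

λ = 8.994e-06 /h, FIT = 8994


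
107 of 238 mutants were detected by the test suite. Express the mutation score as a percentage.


Mutation score = killed / total * 100
Mutation score = 107 / 238 * 100
Mutation score = 44.96%

44.96%


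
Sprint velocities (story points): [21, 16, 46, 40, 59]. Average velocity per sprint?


Formula: Avg velocity = Total points / Number of sprints
Points: [21, 16, 46, 40, 59]
Sum = 21 + 16 + 46 + 40 + 59 = 182
Avg velocity = 182 / 5 = 36.4 points/sprint

36.4 points/sprint


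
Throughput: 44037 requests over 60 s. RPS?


Formula: throughput = requests / seconds
throughput = 44037 / 60
throughput = 733.95 requests/second

733.95 requests/second


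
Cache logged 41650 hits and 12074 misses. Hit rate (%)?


Formula: hit rate = hits / (hits + misses) * 100
hit rate = 41650 / (41650 + 12074) * 100
hit rate = 41650 / 53724 * 100
hit rate = 77.53%

77.53%


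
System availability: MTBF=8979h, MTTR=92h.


Availability = MTBF / (MTBF + MTTR)
Availability = 8979 / (8979 + 92)
Availability = 8979 / 9071
Availability = 98.9858%

98.9858%


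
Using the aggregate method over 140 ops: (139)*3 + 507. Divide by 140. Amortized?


Formula: Amortized cost = Total cost / Operations
Total cost = (139 * 3) + (1 * 507)
Total cost = 417 + 507 = 924
Amortized = 924 / 140 = 6.6

6.6


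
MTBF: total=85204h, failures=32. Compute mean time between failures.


Formula: MTBF = Total operating time / Number of failures
MTBF = 85204 / 32
MTBF = 2662.63 hours

2662.63 hours


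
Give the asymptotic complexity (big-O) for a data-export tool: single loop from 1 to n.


Reasoning: one pass through n items
Complexity: O(n)

O(n)


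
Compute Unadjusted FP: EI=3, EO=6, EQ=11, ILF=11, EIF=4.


UFP = EI*4 + EO*5 + EQ*4 + ILF*10 + EIF*7
UFP = 3*4 + 6*5 + 11*4 + 11*10 + 4*7
UFP = 12 + 30 + 44 + 110 + 28
UFP = 224

224


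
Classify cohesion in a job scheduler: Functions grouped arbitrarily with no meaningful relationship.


Reasoning: Worst: random grouping
Type: Coincidental cohesion

Coincidental cohesion


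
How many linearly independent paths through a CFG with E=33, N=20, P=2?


Formula: V(G) = E - N + 2P
V(G) = 33 - 20 + 2*2
V(G) = 13 + 4
V(G) = 17

17


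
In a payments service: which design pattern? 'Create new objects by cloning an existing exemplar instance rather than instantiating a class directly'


This matches the Prototype pattern

Prototype


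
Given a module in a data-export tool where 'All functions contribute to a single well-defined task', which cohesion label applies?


Reasoning: Best: single purpose
Type: Functional cohesion

Functional cohesion


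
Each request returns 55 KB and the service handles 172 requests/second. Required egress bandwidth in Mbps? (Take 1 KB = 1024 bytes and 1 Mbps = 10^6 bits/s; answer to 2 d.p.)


Formula: Mbps = payload_bytes * RPS * 8 / 1e6
Payload per request = 55 KB = 55 * 1024 = 56320 bytes
Total bytes/sec = 56320 * 172 = 9687040
Total bits/sec = 9687040 * 8 = 77496320
Mbps = 77496320 / 1e6 = 77.5

77.5 Mbps


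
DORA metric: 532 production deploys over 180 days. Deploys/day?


Formula: deployments per day = releases / days
= 532 / 180
= 2.956 deploys/day
(equivalently, 20.69 deploys/week)

2.956 deploys/day


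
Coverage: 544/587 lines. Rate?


Coverage = covered / total * 100
Coverage = 544 / 587 * 100
Coverage = 92.67%

92.67%


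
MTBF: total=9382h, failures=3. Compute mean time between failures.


Formula: MTBF = Total operating time / Number of failures
MTBF = 9382 / 3
MTBF = 3127.33 hours

3127.33 hours


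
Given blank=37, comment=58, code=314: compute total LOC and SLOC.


Total LOC = blank + comment + code
Total LOC = 37 + 58 + 314 = 409
SLOC (source only) = code = 314

Total LOC: 409, SLOC: 314


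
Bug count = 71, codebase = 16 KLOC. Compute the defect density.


Defect density = defects / KLOC
Defect density = 71 / 16
Defect density = 4.438 defects/KLOC

4.438 defects/KLOC


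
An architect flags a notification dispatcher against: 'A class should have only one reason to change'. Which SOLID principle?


This describes the Single Responsibility Principle (SRP)

Single Responsibility Principle (SRP)


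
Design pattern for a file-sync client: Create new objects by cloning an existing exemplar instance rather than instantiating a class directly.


This matches the Prototype pattern

Prototype


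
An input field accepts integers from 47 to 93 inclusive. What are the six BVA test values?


Range: [47, 93]
Boundaries: just below min, min, min+1, max-1, max, just above max
Values: [46, 47, 48, 92, 93, 94]

[46, 47, 48, 92, 93, 94]


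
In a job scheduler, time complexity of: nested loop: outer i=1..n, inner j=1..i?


Reasoning: triangle: n(n+1)/2 ~ n^2/2
Complexity: O(n^2)

O(n^2)


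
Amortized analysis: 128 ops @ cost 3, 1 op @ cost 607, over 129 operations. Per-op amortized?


Formula: Amortized cost = Total cost / Operations
Total cost = (128 * 3) + (1 * 607)
Total cost = 384 + 607 = 991
Amortized = 991 / 129 = 7.6822

7.6822


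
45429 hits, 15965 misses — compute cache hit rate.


Formula: hit rate = hits / (hits + misses) * 100
hit rate = 45429 / (45429 + 15965) * 100
hit rate = 45429 / 61394 * 100
hit rate = 74.0%

74.0%


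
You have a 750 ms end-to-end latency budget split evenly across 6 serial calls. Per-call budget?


Formula: per_stage = total_budget / stages
per_stage = 750 / 6
per_stage = 125.0 ms

125.0 ms


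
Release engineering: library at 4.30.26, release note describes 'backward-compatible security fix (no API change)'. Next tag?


Current: 4.30.26
Change category: 'backward-compatible security fix (no API change)' → patch bump
SemVer rule: patch bump → increment PATCH (MAJOR and MINOR unchanged)
New: 4.30.27

4.30.27


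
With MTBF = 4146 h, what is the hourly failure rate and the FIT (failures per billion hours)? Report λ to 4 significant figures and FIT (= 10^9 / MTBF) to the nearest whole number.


Formula: λ = 1 / MTBF; FIT = λ × 1e9 = 1e9 / MTBF
λ = 1 / 4146 ≈ 2.412e-04 failures/hour
FIT = 1e9 / 4146 ≈ 241196 failures per 1e9 hours (nearest whole number)

λ = 2.412e-04 /h, FIT = 241196


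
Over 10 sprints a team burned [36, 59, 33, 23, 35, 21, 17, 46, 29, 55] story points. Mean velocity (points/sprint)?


Formula: Avg velocity = Total points / Number of sprints
Points: [36, 59, 33, 23, 35, 21, 17, 46, 29, 55]
Sum = 36 + 59 + 33 + 23 + 35 + 21 + 17 + 46 + 29 + 55 = 354
Avg velocity = 354 / 10 = 35.4 points/sprint

35.4 points/sprint


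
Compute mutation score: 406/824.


Mutation score = killed / total * 100
Mutation score = 406 / 824 * 100
Mutation score = 49.27%

49.27%


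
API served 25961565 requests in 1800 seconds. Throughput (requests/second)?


Formula: throughput = requests / seconds
throughput = 25961565 / 1800
throughput = 14423.09 requests/second

14423.09 requests/second


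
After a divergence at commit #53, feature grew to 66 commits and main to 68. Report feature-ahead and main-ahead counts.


Common ancestor: commit #53
feature commits after divergence: 66 - 53 = 13
main commits after divergence: 68 - 53 = 15
feature is 13 commits ahead of main
main is 15 commits ahead of feature

feature ahead: 13, main ahead: 15


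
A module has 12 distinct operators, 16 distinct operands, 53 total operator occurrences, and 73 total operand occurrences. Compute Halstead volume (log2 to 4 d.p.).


Formula: V = N * log2(η), where N = N1 + N2 and η = η1 + η2
η = 12 + 16 = 28
N = 53 + 73 = 126
log2(28) ≈ 4.8074
V = 126 * 4.8074 = 605.73

605.73


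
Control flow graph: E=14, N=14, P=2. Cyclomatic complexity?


Formula: V(G) = E - N + 2P
V(G) = 14 - 14 + 2*2
V(G) = 0 + 4
V(G) = 4

4


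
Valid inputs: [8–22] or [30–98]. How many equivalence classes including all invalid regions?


Valid ranges: [8,22] and [30,98]
Class 1: x < 8 — invalid
Class 2: 8 ≤ x ≤ 22 — valid
Class 3: 22 < x < 30 — invalid (gap between ranges)
Class 4: 30 ≤ x ≤ 98 — valid
Class 5: x > 98 — invalid
Total equivalence classes: 5

5 equivalence classes


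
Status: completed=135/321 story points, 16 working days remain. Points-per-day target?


Formula: Required rate = Remaining points / Days left
Remaining = 321 - 135 = 186 points
Required rate = 186 / 16 = 11.63 points/day

11.63 points/day


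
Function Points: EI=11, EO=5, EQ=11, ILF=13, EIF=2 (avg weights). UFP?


UFP = EI*4 + EO*5 + EQ*4 + ILF*10 + EIF*7
UFP = 11*4 + 5*5 + 11*4 + 13*10 + 2*7
UFP = 44 + 25 + 44 + 130 + 14
UFP = 257

257


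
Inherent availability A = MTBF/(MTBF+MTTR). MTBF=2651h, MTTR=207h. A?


Availability = MTBF / (MTBF + MTTR)
Availability = 2651 / (2651 + 207)
Availability = 2651 / 2858
Availability = 92.7572%

92.7572%


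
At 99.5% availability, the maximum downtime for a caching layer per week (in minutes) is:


Formula: allowed downtime = period * (100 - SLA) / 100
Period (week) = 10080 minutes
Unavailability fraction = (100 - 99.5) / 100
Allowed downtime = 10080 * (100 - 99.5) / 100
Allowed downtime = 50.4 minutes

50.4 minutes


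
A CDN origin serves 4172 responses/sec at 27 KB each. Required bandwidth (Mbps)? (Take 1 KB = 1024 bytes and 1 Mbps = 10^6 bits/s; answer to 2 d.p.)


Formula: Mbps = payload_bytes * RPS * 8 / 1e6
Payload per request = 27 KB = 27 * 1024 = 27648 bytes
Total bytes/sec = 27648 * 4172 = 115347456
Total bits/sec = 115347456 * 8 = 922779648
Mbps = 922779648 / 1e6 = 922.78

922.78 Mbps


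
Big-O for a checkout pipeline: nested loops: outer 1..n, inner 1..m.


Reasoning: product of independent bounds
Complexity: O(n*m)

O(n*m)


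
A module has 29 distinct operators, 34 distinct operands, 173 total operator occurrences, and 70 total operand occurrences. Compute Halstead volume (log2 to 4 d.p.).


Formula: V = N * log2(η), where N = N1 + N2 and η = η1 + η2
η = 29 + 34 = 63
N = 173 + 70 = 243
log2(63) ≈ 5.9773
V = 243 * 5.9773 = 1452.48

1452.48


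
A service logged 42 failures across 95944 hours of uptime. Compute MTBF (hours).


Formula: MTBF = Total operating time / Number of failures
MTBF = 95944 / 42
MTBF = 2284.38 hours

2284.38 hours


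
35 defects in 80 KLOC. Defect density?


Defect density = defects / KLOC
Defect density = 35 / 80
Defect density = 0.438 defects/KLOC

0.438 defects/KLOC


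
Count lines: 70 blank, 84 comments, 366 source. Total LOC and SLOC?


Total LOC = blank + comment + code
Total LOC = 70 + 84 + 366 = 520
SLOC (source only) = code = 366

Total LOC: 520, SLOC: 366


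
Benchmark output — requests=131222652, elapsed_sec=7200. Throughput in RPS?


Formula: throughput = requests / seconds
throughput = 131222652 / 7200
throughput = 18225.37 requests/second

18225.37 requests/second


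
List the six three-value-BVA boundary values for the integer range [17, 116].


Range: [17, 116]
Boundaries: just below min, min, min+1, max-1, max, just above max
Values: [16, 17, 18, 115, 116, 117]

[16, 17, 18, 115, 116, 117]


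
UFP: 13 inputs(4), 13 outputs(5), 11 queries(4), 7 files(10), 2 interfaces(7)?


UFP = EI*4 + EO*5 + EQ*4 + ILF*10 + EIF*7
UFP = 13*4 + 13*5 + 11*4 + 7*10 + 2*7
UFP = 52 + 65 + 44 + 70 + 14
UFP = 245

245


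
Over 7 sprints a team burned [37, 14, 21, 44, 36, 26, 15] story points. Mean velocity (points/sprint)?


Formula: Avg velocity = Total points / Number of sprints
Points: [37, 14, 21, 44, 36, 26, 15]
Sum = 37 + 14 + 21 + 44 + 36 + 26 + 15 = 193
Avg velocity = 193 / 7 = 27.57 points/sprint

27.57 points/sprint


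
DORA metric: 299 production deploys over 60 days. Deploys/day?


Formula: deployments per day = releases / days
= 299 / 60
= 4.983 deploys/day
(equivalently, 34.88 deploys/week)

4.983 deploys/day


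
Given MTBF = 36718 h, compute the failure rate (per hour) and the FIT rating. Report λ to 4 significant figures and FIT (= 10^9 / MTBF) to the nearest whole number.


Formula: λ = 1 / MTBF; FIT = λ × 1e9 = 1e9 / MTBF
λ = 1 / 36718 ≈ 2.723e-05 failures/hour
FIT = 1e9 / 36718 ≈ 27235 failures per 1e9 hours (nearest whole number)

λ = 2.723e-05 /h, FIT = 27235


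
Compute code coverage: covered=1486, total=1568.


Coverage = covered / total * 100
Coverage = 1486 / 1568 * 100
Coverage = 94.77%

94.77%


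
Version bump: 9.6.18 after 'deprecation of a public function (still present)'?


Current: 9.6.18
Change category: 'deprecation of a public function (still present)' → minor bump
SemVer rule: minor bump → increment MINOR, reset PATCH to 0 (MAJOR unchanged)
New: 9.7.0

9.7.0


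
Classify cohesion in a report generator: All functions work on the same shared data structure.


Reasoning: Functions share data
Type: Communicational cohesion

Communicational cohesion


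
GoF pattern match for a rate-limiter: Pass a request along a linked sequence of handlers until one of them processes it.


This matches the Chain of Responsibility pattern

Chain of Responsibility


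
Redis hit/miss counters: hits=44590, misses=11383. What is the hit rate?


Formula: hit rate = hits / (hits + misses) * 100
hit rate = 44590 / (44590 + 11383) * 100
hit rate = 44590 / 55973 * 100
hit rate = 79.66%

79.66%


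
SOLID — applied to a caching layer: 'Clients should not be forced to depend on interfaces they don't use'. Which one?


This describes the Interface Segregation Principle (ISP)

Interface Segregation Principle (ISP)


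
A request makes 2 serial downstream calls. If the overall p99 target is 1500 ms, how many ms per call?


Formula: per_stage = total_budget / stages
per_stage = 1500 / 2
per_stage = 750.0 ms

750.0 ms


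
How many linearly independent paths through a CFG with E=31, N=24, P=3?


Formula: V(G) = E - N + 2P
V(G) = 31 - 24 + 2*3
V(G) = 7 + 6
V(G) = 13

13


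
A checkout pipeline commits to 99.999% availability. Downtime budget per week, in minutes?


Formula: allowed downtime = period * (100 - SLA) / 100
Period (week) = 10080 minutes
Unavailability fraction = (100 - 99.999) / 100
Allowed downtime = 10080 * (100 - 99.999) / 100
Allowed downtime = 0.1008 minutes

0.1008 minutes


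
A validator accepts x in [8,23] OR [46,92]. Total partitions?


Valid ranges: [8,23] and [46,92]
Class 1: x < 8 — invalid
Class 2: 8 ≤ x ≤ 23 — valid
Class 3: 23 < x < 46 — invalid (gap between ranges)
Class 4: 46 ≤ x ≤ 92 — valid
Class 5: x > 92 — invalid
Total equivalence classes: 5

5 equivalence classes


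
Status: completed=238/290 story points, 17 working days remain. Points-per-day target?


Formula: Required rate = Remaining points / Days left
Remaining = 290 - 238 = 52 points
Required rate = 52 / 17 = 3.06 points/day

3.06 points/day


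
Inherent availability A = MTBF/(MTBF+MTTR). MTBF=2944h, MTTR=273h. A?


Availability = MTBF / (MTBF + MTTR)
Availability = 2944 / (2944 + 273)
Availability = 2944 / 3217
Availability = 91.5138%

91.5138%


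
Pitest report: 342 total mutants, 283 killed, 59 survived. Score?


Mutation score = killed / total * 100
Mutation score = 283 / 342 * 100
Mutation score = 82.75%

82.75%


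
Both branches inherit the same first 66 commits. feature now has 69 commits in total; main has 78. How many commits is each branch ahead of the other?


Common ancestor: commit #66
feature commits after divergence: 69 - 66 = 3
main commits after divergence: 78 - 66 = 12
feature is 3 commits ahead of main
main is 12 commits ahead of feature

feature ahead: 3, main ahead: 12


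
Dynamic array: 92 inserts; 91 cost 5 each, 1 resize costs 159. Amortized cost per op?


Formula: Amortized cost = Total cost / Operations
Total cost = (91 * 5) + (1 * 159)
Total cost = 455 + 159 = 614
Amortized = 614 / 92 = 6.6739

6.6739


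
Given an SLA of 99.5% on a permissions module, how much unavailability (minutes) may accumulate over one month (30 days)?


Formula: allowed downtime = period * (100 - SLA) / 100
Period (month (30 days)) = 43200 minutes
Unavailability fraction = (100 - 99.5) / 100
Allowed downtime = 43200 * (100 - 99.5) / 100
Allowed downtime = 216.0 minutes

216.0 minutes


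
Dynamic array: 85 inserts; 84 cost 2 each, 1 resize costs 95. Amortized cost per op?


Formula: Amortized cost = Total cost / Operations
Total cost = (84 * 2) + (1 * 95)
Total cost = 168 + 95 = 263
Amortized = 263 / 85 = 3.0941

3.0941


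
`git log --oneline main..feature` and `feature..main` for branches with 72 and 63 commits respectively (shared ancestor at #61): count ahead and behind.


Common ancestor: commit #61
feature commits after divergence: 72 - 61 = 11
main commits after divergence: 63 - 61 = 2
feature is 11 commits ahead of main
main is 2 commits ahead of feature

feature ahead: 11, main ahead: 2


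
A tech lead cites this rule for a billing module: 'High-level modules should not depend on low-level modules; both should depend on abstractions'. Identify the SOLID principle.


This describes the Dependency Inversion Principle (DIP)

Dependency Inversion Principle (DIP)


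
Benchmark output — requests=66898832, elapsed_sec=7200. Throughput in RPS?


Formula: throughput = requests / seconds
throughput = 66898832 / 7200
throughput = 9291.5 requests/second

9291.5 requests/second


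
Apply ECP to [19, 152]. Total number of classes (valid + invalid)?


Valid range: [19, 152]
Class 1: x < 19 — invalid
Class 2: 19 ≤ x ≤ 152 — valid
Class 3: x > 152 — invalid
Total equivalence classes: 3

3 equivalence classes


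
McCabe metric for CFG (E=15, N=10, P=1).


Formula: V(G) = E - N + 2P
V(G) = 15 - 10 + 2*1
V(G) = 5 + 2
V(G) = 7

7


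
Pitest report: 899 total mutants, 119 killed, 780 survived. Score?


Mutation score = killed / total * 100
Mutation score = 119 / 899 * 100
Mutation score = 13.24%

13.24%


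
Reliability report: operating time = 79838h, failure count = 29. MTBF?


Formula: MTBF = Total operating time / Number of failures
MTBF = 79838 / 29
MTBF = 2753.03 hours

2753.03 hours


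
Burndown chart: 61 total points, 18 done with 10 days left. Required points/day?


Formula: Required rate = Remaining points / Days left
Remaining = 61 - 18 = 43 points
Required rate = 43 / 10 = 4.3 points/day

4.3 points/day


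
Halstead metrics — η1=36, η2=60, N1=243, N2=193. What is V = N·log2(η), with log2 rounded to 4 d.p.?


Formula: V = N * log2(η), where N = N1 + N2 and η = η1 + η2
η = 36 + 60 = 96
N = 243 + 193 = 436
log2(96) ≈ 6.5850
V = 436 * 6.5850 = 2871.06

2871.06


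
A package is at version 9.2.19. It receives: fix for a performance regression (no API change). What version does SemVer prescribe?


Current: 9.2.19
Change category: 'fix for a performance regression (no API change)' → patch bump
SemVer rule: patch bump → increment PATCH (MAJOR and MINOR unchanged)
New: 9.2.20

9.2.20


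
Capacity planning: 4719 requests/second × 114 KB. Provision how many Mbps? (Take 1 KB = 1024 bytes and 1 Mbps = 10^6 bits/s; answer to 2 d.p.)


Formula: Mbps = payload_bytes * RPS * 8 / 1e6
Payload per request = 114 KB = 114 * 1024 = 116736 bytes
Total bytes/sec = 116736 * 4719 = 550877184
Total bits/sec = 550877184 * 8 = 4407017472
Mbps = 4407017472 / 1e6 = 4407.02

4407.02 Mbps


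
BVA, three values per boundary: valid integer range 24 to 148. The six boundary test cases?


Range: [24, 148]
Boundaries: just below min, min, min+1, max-1, max, just above max
Values: [23, 24, 25, 147, 148, 149]

[23, 24, 25, 147, 148, 149]


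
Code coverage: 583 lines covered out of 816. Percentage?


Coverage = covered / total * 100
Coverage = 583 / 816 * 100
Coverage = 71.45%

71.45%


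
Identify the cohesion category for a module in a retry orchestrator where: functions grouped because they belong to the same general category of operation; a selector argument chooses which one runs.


Reasoning: Grouped by category of activity, not by data or sequence
Type: Logical cohesion

Logical cohesion


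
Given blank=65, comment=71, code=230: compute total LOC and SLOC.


Total LOC = blank + comment + code
Total LOC = 65 + 71 + 230 = 366
SLOC (source only) = code = 230

Total LOC: 366, SLOC: 230


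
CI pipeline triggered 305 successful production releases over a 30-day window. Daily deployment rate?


Formula: deployments per day = releases / days
= 305 / 30
= 10.167 deploys/day
(equivalently, 71.17 deploys/week)

10.167 deploys/day


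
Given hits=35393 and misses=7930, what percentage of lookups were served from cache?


Formula: hit rate = hits / (hits + misses) * 100
hit rate = 35393 / (35393 + 7930) * 100
hit rate = 35393 / 43323 * 100
hit rate = 81.7%

81.7%


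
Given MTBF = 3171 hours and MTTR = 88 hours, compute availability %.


Availability = MTBF / (MTBF + MTTR)
Availability = 3171 / (3171 + 88)
Availability = 3171 / 3259
Availability = 97.2998%

97.2998%


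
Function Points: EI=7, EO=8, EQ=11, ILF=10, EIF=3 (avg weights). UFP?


UFP = EI*4 + EO*5 + EQ*4 + ILF*10 + EIF*7
UFP = 7*4 + 8*5 + 11*4 + 10*10 + 3*7
UFP = 28 + 40 + 44 + 100 + 21
UFP = 233

233


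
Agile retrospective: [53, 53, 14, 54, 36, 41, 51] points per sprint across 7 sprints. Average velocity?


Formula: Avg velocity = Total points / Number of sprints
Points: [53, 53, 14, 54, 36, 41, 51]
Sum = 53 + 53 + 14 + 54 + 36 + 41 + 51 = 302
Avg velocity = 302 / 7 = 43.14 points/sprint

43.14 points/sprint


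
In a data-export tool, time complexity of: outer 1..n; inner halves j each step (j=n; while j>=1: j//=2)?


Reasoning: n times log n
Complexity: O(n log n)

O(n log n)


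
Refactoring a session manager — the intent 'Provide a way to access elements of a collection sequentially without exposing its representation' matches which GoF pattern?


This matches the Iterator pattern

Iterator


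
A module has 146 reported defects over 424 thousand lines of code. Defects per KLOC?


Defect density = defects / KLOC
Defect density = 146 / 424
Defect density = 0.344 defects/KLOC

0.344 defects/KLOC


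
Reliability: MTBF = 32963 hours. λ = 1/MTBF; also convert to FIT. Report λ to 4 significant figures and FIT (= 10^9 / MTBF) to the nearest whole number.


Formula: λ = 1 / MTBF; FIT = λ × 1e9 = 1e9 / MTBF
λ = 1 / 32963 ≈ 3.034e-05 failures/hour
FIT = 1e9 / 32963 ≈ 30337 failures per 1e9 hours (nearest whole number)

λ = 3.034e-05 /h, FIT = 30337


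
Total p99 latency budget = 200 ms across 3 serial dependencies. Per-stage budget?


Formula: per_stage = total_budget / stages
per_stage = 200 / 3
per_stage = 66.67 ms

66.67 ms


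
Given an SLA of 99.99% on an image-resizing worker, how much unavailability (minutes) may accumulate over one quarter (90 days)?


Formula: allowed downtime = period * (100 - SLA) / 100
Period (quarter (90 days)) = 129600 minutes
Unavailability fraction = (100 - 99.99) / 100
Allowed downtime = 129600 * (100 - 99.99) / 100
Allowed downtime = 12.96 minutes

12.96 minutes


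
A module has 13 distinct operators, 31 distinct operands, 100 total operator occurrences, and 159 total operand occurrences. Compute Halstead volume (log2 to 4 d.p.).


Formula: V = N * log2(η), where N = N1 + N2 and η = η1 + η2
η = 13 + 31 = 44
N = 100 + 159 = 259
log2(44) ≈ 5.4594
V = 259 * 5.4594 = 1413.98

1413.98


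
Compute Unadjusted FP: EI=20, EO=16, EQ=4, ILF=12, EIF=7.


UFP = EI*4 + EO*5 + EQ*4 + ILF*10 + EIF*7
UFP = 20*4 + 16*5 + 4*4 + 12*10 + 7*7
UFP = 80 + 80 + 16 + 120 + 49
UFP = 345

345


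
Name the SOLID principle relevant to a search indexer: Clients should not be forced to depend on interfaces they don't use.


This describes the Interface Segregation Principle (ISP)

Interface Segregation Principle (ISP)


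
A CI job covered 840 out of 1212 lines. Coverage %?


Coverage = covered / total * 100
Coverage = 840 / 1212 * 100
Coverage = 69.31%

69.31%


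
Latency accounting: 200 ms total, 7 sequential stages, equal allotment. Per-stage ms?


Formula: per_stage = total_budget / stages
per_stage = 200 / 7
per_stage = 28.57 ms

28.57 ms


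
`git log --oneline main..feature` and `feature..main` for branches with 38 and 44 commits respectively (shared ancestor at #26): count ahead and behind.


Common ancestor: commit #26
feature commits after divergence: 38 - 26 = 12
main commits after divergence: 44 - 26 = 18
feature is 12 commits ahead of main
main is 18 commits ahead of feature

feature ahead: 12, main ahead: 18


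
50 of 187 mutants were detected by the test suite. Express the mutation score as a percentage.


Mutation score = killed / total * 100
Mutation score = 50 / 187 * 100
Mutation score = 26.74%

26.74%


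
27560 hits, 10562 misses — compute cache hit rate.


Formula: hit rate = hits / (hits + misses) * 100
hit rate = 27560 / (27560 + 10562) * 100
hit rate = 27560 / 38122 * 100
hit rate = 72.29%

72.29%


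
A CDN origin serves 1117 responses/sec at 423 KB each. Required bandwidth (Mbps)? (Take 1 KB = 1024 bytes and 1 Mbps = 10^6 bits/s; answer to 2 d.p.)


Formula: Mbps = payload_bytes * RPS * 8 / 1e6
Payload per request = 423 KB = 423 * 1024 = 433152 bytes
Total bytes/sec = 433152 * 1117 = 483830784
Total bits/sec = 483830784 * 8 = 3870646272
Mbps = 3870646272 / 1e6 = 3870.65

3870.65 Mbps


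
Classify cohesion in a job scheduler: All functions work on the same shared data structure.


Reasoning: Functions share data
Type: Communicational cohesion

Communicational cohesion


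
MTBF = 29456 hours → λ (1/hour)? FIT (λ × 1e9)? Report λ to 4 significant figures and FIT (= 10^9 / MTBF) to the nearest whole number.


Formula: λ = 1 / MTBF; FIT = λ × 1e9 = 1e9 / MTBF
λ = 1 / 29456 ≈ 3.395e-05 failures/hour
FIT = 1e9 / 29456 ≈ 33949 failures per 1e9 hours (nearest whole number)

λ = 3.395e-05 /h, FIT = 33949


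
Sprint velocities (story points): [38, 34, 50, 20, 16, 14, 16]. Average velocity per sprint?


Formula: Avg velocity = Total points / Number of sprints
Points: [38, 34, 50, 20, 16, 14, 16]
Sum = 38 + 34 + 50 + 20 + 16 + 14 + 16 = 188
Avg velocity = 188 / 7 = 26.86 points/sprint

26.86 points/sprint


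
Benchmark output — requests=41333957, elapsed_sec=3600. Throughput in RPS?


Formula: throughput = requests / seconds
throughput = 41333957 / 3600
throughput = 11481.65 requests/second

11481.65 requests/second


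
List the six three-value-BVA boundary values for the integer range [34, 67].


Range: [34, 67]
Boundaries: just below min, min, min+1, max-1, max, just above max
Values: [33, 34, 35, 66, 67, 68]

[33, 34, 35, 66, 67, 68]


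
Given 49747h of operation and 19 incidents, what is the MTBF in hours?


Formula: MTBF = Total operating time / Number of failures
MTBF = 49747 / 19
MTBF = 2618.26 hours

2618.26 hours


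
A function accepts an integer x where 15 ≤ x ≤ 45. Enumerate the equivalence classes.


Valid range: [15, 45]
Class 1: x < 15 — invalid
Class 2: 15 ≤ x ≤ 45 — valid
Class 3: x > 45 — invalid
Total equivalence classes: 3

3 equivalence classes


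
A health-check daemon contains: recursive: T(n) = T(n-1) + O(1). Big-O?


Reasoning: linear recursion with constant work per frame
Complexity: O(n)

O(n)


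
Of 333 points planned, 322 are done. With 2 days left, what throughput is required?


Formula: Required rate = Remaining points / Days left
Remaining = 333 - 322 = 11 points
Required rate = 11 / 2 = 5.5 points/day

5.5 points/day


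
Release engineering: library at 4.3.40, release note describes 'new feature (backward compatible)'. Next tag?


Current: 4.3.40
Change category: 'new feature (backward compatible)' → minor bump
SemVer rule: minor bump → increment MINOR, reset PATCH to 0 (MAJOR unchanged)
New: 4.4.0

4.4.0
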